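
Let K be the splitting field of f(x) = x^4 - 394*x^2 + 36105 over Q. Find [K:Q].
[K:Q] = 4

f factors as (x^2 - 145)(x^2 - 249); the splitting field is K = Q(sqrt(145), sqrt(249)). Since 145, 249, and 36105 are all non-squares in Q, the three subfields Q(sqrt(145)), Q(sqrt(249)), Q(sqrt(36105)) are distinct degree-2 extensions, so [K:Q] = 4 (Klein four Galois group).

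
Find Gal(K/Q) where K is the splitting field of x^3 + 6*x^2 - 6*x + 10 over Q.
Gal(K/Q) = S_3 (symmetric group of order 6)

Compute the discriminant of x^3 + (6)*x^2 + (-6)*x + (10): Δ = -15660. Since Δ is not a rational square, the Galois group is not contained in A_3; it must be the full S_3 (irreducibility of the cubic rules out anything smaller).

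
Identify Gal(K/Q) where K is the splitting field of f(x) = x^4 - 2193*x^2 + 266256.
Gal(K/Q) = Z/2Z (cyclic of order 2)

f factors as (x^2 - 2064)(x^2 - 129), so the splitting field is K = Q(sqrt(2064), sqrt(129)). The squarefree part of 2064 is 129 and the squarefree part of 129 is also 129, so sqrt(2064) and sqrt(129) are both rational multiples of sqrt(129). Hence Q(sqrt(2064)) = Q(sqrt(129)) = Q(sqrt(129)), and the splitting field collapses to a single degree-2 extension with Galois group Z/2Z.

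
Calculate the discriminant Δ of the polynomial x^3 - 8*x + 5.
Δ = 1373

For a depressed cubic x^3 + p x + q the discriminant is Δ = -4 p^3 - 27 q^2 = -4*(-8)^3 - 27*(5)^2 = 2048 - 675 = 1373.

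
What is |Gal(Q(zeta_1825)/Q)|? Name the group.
|Gal(Q(zeta_1825)/Q)| = phi(1825) = 1440; group ≅ (Z/1825Z)^* ≅ Z/20Z × Z/72Z

The n-th cyclotomic polynomial Φ_1825(x) is the minimal polynomial of zeta_1825 over Q and has degree phi(1825) = 1440. So Q(zeta_1825) is a degree-1440 Galois extension with Galois group (Z/1825Z)^*. By CRT, (Z/1825Z)^* ≅ (Z/25Z)^* × (Z/73Z)^*. Each prime-power unit group is (Z/25Z)^* ≅ Z/20Z; (Z/73Z)^* ≅ Z/72Z. Hence Gal(Q(zeta_1825)/Q) ≅ Z/20Z × Z/72Z.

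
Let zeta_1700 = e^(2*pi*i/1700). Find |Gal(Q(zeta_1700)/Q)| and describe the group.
|Gal(Q(zeta_1700)/Q)| = phi(1700) = 640; group ≅ (Z/1700Z)^* ≅ Z/2Z × Z/16Z × Z/20Z

The n-th cyclotomic polynomial Φ_1700(x) is the minimal polynomial of zeta_1700 over Q and has degree phi(1700) = 640. So Q(zeta_1700) is a degree-640 Galois extension with Galois group (Z/1700Z)^*. By CRT, (Z/1700Z)^* ≅ (Z/4Z)^* × (Z/25Z)^* × (Z/17Z)^*. Each prime-power unit group is (Z/4Z)^* ≅ Z/2Z; (Z/25Z)^* ≅ Z/20Z; (Z/17Z)^* ≅ Z/16Z. Hence Gal(Q(zeta_1700)/Q) ≅ Z/2Z × Z/16Z × Z/20Z.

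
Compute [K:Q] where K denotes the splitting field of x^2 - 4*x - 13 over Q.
[K:Q] = 2

The discriminant of x^2 + (-4)*x + (-13) is b^2 - 4c = 16 - (-52) = 68. Since 68 is not a perfect square in Q, the polynomial is irreducible over Q. Its two roots generate a degree-2 extension, so [K:Q] = 2.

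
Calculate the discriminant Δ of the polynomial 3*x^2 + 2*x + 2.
Δ = -20

For a quadratic a x^2 + b x + c the discriminant is Δ = b^2 - 4ac = (2)^2 - 4*(3)*(2) = 4 - (24) = -20.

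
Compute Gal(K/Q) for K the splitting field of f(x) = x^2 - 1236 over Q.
Gal(K/Q) = Z/2Z (cyclic of order 2)

x^2 - 1236 is irreducible over Q since 1236 is not a rational square. The splitting field Q(sqrt(1236)) has degree 2 over Q, and its unique nontrivial automorphism is sqrt(1236) ↦ -sqrt(1236). Hence Gal(Q(sqrt(1236))/Q) = Z/2Z.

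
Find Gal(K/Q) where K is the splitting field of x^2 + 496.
Gal(K/Q) = Z/2Z (cyclic of order 2)

x^2 + 496 is irreducible over Q since -496 is not a rational square. The splitting field Q(sqrt(-496)) has degree 2 over Q, and its unique nontrivial automorphism is sqrt(-496) ↦ -sqrt(-496). Hence Gal(Q(sqrt(-496))/Q) = Z/2Z.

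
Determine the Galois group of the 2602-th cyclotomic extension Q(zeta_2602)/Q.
|Gal(Q(zeta_2602)/Q)| = phi(2602) = 1300; group ≅ (Z/2602Z)^* ≅ Z/1300Z

The n-th cyclotomic polynomial Φ_2602(x) is the minimal polynomial of zeta_2602 over Q and has degree phi(2602) = 1300. So Q(zeta_2602) is a degree-1300 Galois extension with Galois group (Z/2602Z)^*. By CRT, (Z/2602Z)^* ≅ (Z/2Z)^* × (Z/1301Z)^*. Each prime-power unit group is (Z/2Z)^* ≅ trivial group (order 1); (Z/1301Z)^* ≅ Z/1300Z. Hence Gal(Q(zeta_2602)/Q) ≅ Z/1300Z.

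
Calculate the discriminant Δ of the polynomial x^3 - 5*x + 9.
Δ = -1687

For a depressed cubic x^3 + p x + q the discriminant is Δ = -4 p^3 - 27 q^2 = -4*(-5)^3 - 27*(9)^2 = 500 - 2187 = -1687.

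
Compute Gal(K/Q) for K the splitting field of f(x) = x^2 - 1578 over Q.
Gal(K/Q) = Z/2Z (cyclic of order 2)

x^2 - 1578 is irreducible over Q since 1578 is not a rational square. The splitting field Q(sqrt(1578)) has degree 2 over Q, and its unique nontrivial automorphism is sqrt(1578) ↦ -sqrt(1578). Hence Gal(Q(sqrt(1578))/Q) = Z/2Z.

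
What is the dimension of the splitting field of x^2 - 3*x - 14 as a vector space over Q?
[K:Q] = 2

The discriminant of x^2 + (-3)*x + (-14) is b^2 - 4c = 9 - (-56) = 65. Since 65 is not a perfect square in Q, the polynomial is irreducible over Q. Its two roots generate a degree-2 extension, so [K:Q] = 2.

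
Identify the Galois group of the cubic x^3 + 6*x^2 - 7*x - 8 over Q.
Gal(K/Q) = S_3 (symmetric group of order 6)

Compute the discriminant of x^3 + (6)*x^2 + (-7)*x + (-8): Δ = 14368. Since Δ is not a rational square, the Galois group is not contained in A_3; it must be the full S_3 (irreducibility of the cubic rules out anything smaller).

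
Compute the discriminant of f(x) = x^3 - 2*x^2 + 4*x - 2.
Δ = -76

For x^3 + a x^2 + b x + c the discriminant is Δ = 18 a b c - 4 a^3 c + a^2 b^2 - 4 b^3 - 27 c^2.
Plug a = -2, b = 4, c = -2:
  18*(-2)*(4)*(-2) - 4*(-2)^3*(-2) + (-2)^2*(4)^2 - 4*(4)^3 - 27*(-2)^2
  = 288 + (-64) + 64 + (-256) + (-108)
  = -76.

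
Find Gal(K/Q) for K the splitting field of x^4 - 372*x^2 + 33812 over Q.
Gal(K/Q) = V_4 (Klein four-group, Z/2Z × Z/2Z)

f factors as (x^2 - 158)(x^2 - 214), so the splitting field is K = Q(sqrt(158), sqrt(214)). The elements 158, 214, 33812 are all non-squares in Q, so sqrt(158) and sqrt(214) generate independent quadratic extensions. Thus [K:Q] = 4 and Gal(K/Q) is generated by the two order-2 automorphisms sqrt(158) ↦ -sqrt(158) and sqrt(214) ↦ -sqrt(214), giving V_4.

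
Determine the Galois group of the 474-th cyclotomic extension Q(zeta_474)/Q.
|Gal(Q(zeta_474)/Q)| = phi(474) = 156; group ≅ (Z/474Z)^* ≅ Z/2Z × Z/78Z

The n-th cyclotomic polynomial Φ_474(x) is the minimal polynomial of zeta_474 over Q and has degree phi(474) = 156. So Q(zeta_474) is a degree-156 Galois extension with Galois group (Z/474Z)^*. By CRT, (Z/474Z)^* ≅ (Z/2Z)^* × (Z/3Z)^* × (Z/79Z)^*. Each prime-power unit group is (Z/2Z)^* ≅ trivial group (order 1); (Z/3Z)^* ≅ Z/2Z; (Z/79Z)^* ≅ Z/78Z. Hence Gal(Q(zeta_474)/Q) ≅ Z/2Z × Z/78Z.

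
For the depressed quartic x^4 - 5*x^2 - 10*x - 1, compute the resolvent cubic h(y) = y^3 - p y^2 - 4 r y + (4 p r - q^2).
h(y) = y^3 + 5*y^2 + 4*y - 80

Identify coefficients: p = -5, q = -10, r = -1.
Plug into h(y) = y^3 - p y^2 - 4 r y + (4 p r - q^2):
  h(y) = y^3 - (-5) y^2 - 4*(-1) y + (4*(-5)*(-1) - (-10)^2)
       = y^3 + (5) y^2 + (4) y + (-80).
Simplifying: h(y) = y^3 + 5*y^2 + 4*y - 80.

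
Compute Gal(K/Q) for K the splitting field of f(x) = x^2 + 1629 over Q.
Gal(K/Q) = Z/2Z (cyclic of order 2)

x^2 + 1629 is irreducible over Q since -1629 is not a rational square. The splitting field Q(sqrt(-1629)) has degree 2 over Q, and its unique nontrivial automorphism is sqrt(-1629) ↦ -sqrt(-1629). Hence Gal(Q(sqrt(-1629))/Q) = Z/2Z.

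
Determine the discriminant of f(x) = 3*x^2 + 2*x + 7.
Δ = -80

For a quadratic a x^2 + b x + c the discriminant is Δ = b^2 - 4ac = (2)^2 - 4*(3)*(7) = 4 - (84) = -80.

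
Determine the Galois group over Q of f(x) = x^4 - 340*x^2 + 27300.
Gal(K/Q) = V_4 (Klein four-group, Z/2Z × Z/2Z)

f factors as (x^2 - 210)(x^2 - 130), so the splitting field is K = Q(sqrt(210), sqrt(130)). The elements 210, 130, 27300 are all non-squares in Q, so sqrt(210) and sqrt(130) generate independent quadratic extensions. Thus [K:Q] = 4 and Gal(K/Q) is generated by the two order-2 automorphisms sqrt(210) ↦ -sqrt(210) and sqrt(130) ↦ -sqrt(130), giving V_4.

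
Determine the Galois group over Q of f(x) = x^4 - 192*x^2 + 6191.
Gal(K/Q) = V_4 (Klein four-group, Z/2Z × Z/2Z)

f factors as (x^2 - 151)(x^2 - 41), so the splitting field is K = Q(sqrt(151), sqrt(41)). The elements 151, 41, 6191 are all non-squares in Q, so sqrt(151) and sqrt(41) generate independent quadratic extensions. Thus [K:Q] = 4 and Gal(K/Q) is generated by the two order-2 automorphisms sqrt(151) ↦ -sqrt(151) and sqrt(41) ↦ -sqrt(41), giving V_4.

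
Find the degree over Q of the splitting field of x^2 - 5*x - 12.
[K:Q] = 2

The discriminant of x^2 + (-5)*x + (-12) is b^2 - 4c = 25 - (-48) = 73. Since 73 is not a perfect square in Q, the polynomial is irreducible over Q. Its two roots generate a degree-2 extension, so [K:Q] = 2.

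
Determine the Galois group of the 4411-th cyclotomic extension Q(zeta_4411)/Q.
|Gal(Q(zeta_4411)/Q)| = phi(4411) = 4000; group ≅ (Z/4411Z)^* ≅ Z/10Z × Z/400Z

The n-th cyclotomic polynomial Φ_4411(x) is the minimal polynomial of zeta_4411 over Q and has degree phi(4411) = 4000. So Q(zeta_4411) is a degree-4000 Galois extension with Galois group (Z/4411Z)^*. By CRT, (Z/4411Z)^* ≅ (Z/11Z)^* × (Z/401Z)^*. Each prime-power unit group is (Z/11Z)^* ≅ Z/10Z; (Z/401Z)^* ≅ Z/400Z. Hence Gal(Q(zeta_4411)/Q) ≅ Z/10Z × Z/400Z.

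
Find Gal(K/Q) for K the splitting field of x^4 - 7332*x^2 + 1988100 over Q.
Gal(K/Q) = Z/2Z (cyclic of order 2)

f factors as (x^2 - 282)(x^2 - 7050), so the splitting field is K = Q(sqrt(282), sqrt(7050)). The squarefree part of 282 is 282 and the squarefree part of 7050 is also 282, so sqrt(282) and sqrt(7050) are both rational multiples of sqrt(282). Hence Q(sqrt(282)) = Q(sqrt(7050)) = Q(sqrt(282)), and the splitting field collapses to a single degree-2 extension with Galois group Z/2Z.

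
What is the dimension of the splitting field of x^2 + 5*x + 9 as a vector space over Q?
[K:Q] = 2

The discriminant of x^2 + (5)*x + (9) is b^2 - 4c = 25 - (36) = -11. Since -11 is not a perfect square in Q, the polynomial is irreducible over Q. Its two roots generate a degree-2 extension, so [K:Q] = 2.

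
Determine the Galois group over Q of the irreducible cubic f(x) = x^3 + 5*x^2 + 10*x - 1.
Gal(K/Q) = S_3 (symmetric group of order 6)

Compute the discriminant of x^3 + (5)*x^2 + (10)*x + (-1): Δ = -1927. Since Δ is not a rational square, the Galois group is not contained in A_3; it must be the full S_3 (irreducibility of the cubic rules out anything smaller).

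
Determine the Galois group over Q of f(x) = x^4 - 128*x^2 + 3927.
Gal(K/Q) = V_4 (Klein four-group, Z/2Z × Z/2Z)

f factors as (x^2 - 51)(x^2 - 77), so the splitting field is K = Q(sqrt(51), sqrt(77)). The elements 51, 77, 3927 are all non-squares in Q, so sqrt(51) and sqrt(77) generate independent quadratic extensions. Thus [K:Q] = 4 and Gal(K/Q) is generated by the two order-2 automorphisms sqrt(51) ↦ -sqrt(51) and sqrt(77) ↦ -sqrt(77), giving V_4.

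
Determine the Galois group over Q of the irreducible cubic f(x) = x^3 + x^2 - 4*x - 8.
Gal(K/Q) = S_3 (symmetric group of order 6)

Compute the discriminant of x^3 + (1)*x^2 + (-4)*x + (-8): Δ = -848. Since Δ is not a rational square, the Galois group is not contained in A_3; it must be the full S_3 (irreducibility of the cubic rules out anything smaller).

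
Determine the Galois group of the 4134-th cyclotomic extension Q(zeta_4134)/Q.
|Gal(Q(zeta_4134)/Q)| = phi(4134) = 1248; group ≅ (Z/4134Z)^* ≅ Z/2Z × Z/12Z × Z/52Z

The n-th cyclotomic polynomial Φ_4134(x) is the minimal polynomial of zeta_4134 over Q and has degree phi(4134) = 1248. So Q(zeta_4134) is a degree-1248 Galois extension with Galois group (Z/4134Z)^*. By CRT, (Z/4134Z)^* ≅ (Z/2Z)^* × (Z/3Z)^* × (Z/13Z)^* × (Z/53Z)^*. Each prime-power unit group is (Z/2Z)^* ≅ trivial group (order 1); (Z/3Z)^* ≅ Z/2Z; (Z/13Z)^* ≅ Z/12Z; (Z/53Z)^* ≅ Z/52Z. Hence Gal(Q(zeta_4134)/Q) ≅ Z/2Z × Z/12Z × Z/52Z.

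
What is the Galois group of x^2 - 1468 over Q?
Gal(K/Q) = Z/2Z (cyclic of order 2)

x^2 - 1468 is irreducible over Q since 1468 is not a rational square. The splitting field Q(sqrt(1468)) has degree 2 over Q, and its unique nontrivial automorphism is sqrt(1468) ↦ -sqrt(1468). Hence Gal(Q(sqrt(1468))/Q) = Z/2Z.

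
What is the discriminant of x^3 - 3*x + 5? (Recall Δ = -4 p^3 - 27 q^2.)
Δ = -567

For a depressed cubic x^3 + p x + q the discriminant is Δ = -4 p^3 - 27 q^2 = -4*(-3)^3 - 27*(5)^2 = 108 - 675 = -567.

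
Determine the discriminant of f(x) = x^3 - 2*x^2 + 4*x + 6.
Δ = -1836

For x^3 + a x^2 + b x + c the discriminant is Δ = 18 a b c - 4 a^3 c + a^2 b^2 - 4 b^3 - 27 c^2.
Plug a = -2, b = 4, c = 6:
  18*(-2)*(4)*(6) - 4*(-2)^3*(6) + (-2)^2*(4)^2 - 4*(4)^3 - 27*(6)^2
  = -864 + (192) + 64 + (-256) + (-972)
  = -1836.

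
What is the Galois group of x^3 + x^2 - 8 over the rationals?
Gal(K/Q) = S_3 (symmetric group of order 6)

Compute the discriminant of x^3 + (1)*x^2 + (0)*x + (-8): Δ = -1696. Since Δ is not a rational square, the Galois group is not contained in A_3; it must be the full S_3 (irreducibility of the cubic rules out anything smaller).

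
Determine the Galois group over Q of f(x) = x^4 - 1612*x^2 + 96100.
Gal(K/Q) = Z/2Z (cyclic of order 2)

f factors as (x^2 - 1550)(x^2 - 62), so the splitting field is K = Q(sqrt(1550), sqrt(62)). The squarefree part of 1550 is 62 and the squarefree part of 62 is also 62, so sqrt(1550) and sqrt(62) are both rational multiples of sqrt(62). Hence Q(sqrt(1550)) = Q(sqrt(62)) = Q(sqrt(62)), and the splitting field collapses to a single degree-2 extension with Galois group Z/2Z.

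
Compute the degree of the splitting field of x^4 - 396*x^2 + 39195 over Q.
[K:Q] = 4

f factors as (x^2 - 201)(x^2 - 195); the splitting field is K = Q(sqrt(201), sqrt(195)). Since 201, 195, and 39195 are all non-squares in Q, the three subfields Q(sqrt(201)), Q(sqrt(195)), Q(sqrt(39195)) are distinct degree-2 extensions, so [K:Q] = 4 (Klein four Galois group).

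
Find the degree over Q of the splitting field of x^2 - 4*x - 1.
[K:Q] = 2

The discriminant of x^2 + (-4)*x + (-1) is b^2 - 4c = 16 - (-4) = 20. Since 20 is not a perfect square in Q, the polynomial is irreducible over Q. Its two roots generate a degree-2 extension, so [K:Q] = 2.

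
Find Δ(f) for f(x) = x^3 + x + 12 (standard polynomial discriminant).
Δ = -3892

For a depressed cubic x^3 + p x + q the discriminant is Δ = -4 p^3 - 27 q^2 = -4*(1)^3 - 27*(12)^2 = -4 - 3888 = -3892.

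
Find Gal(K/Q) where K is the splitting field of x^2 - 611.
Gal(K/Q) = Z/2Z (cyclic of order 2)

x^2 - 611 is irreducible over Q since 611 is not a rational square. The splitting field Q(sqrt(611)) has degree 2 over Q, and its unique nontrivial automorphism is sqrt(611) ↦ -sqrt(611). Hence Gal(Q(sqrt(611))/Q) = Z/2Z.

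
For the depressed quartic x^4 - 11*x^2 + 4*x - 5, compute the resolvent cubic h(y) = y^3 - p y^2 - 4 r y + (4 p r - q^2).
h(y) = y^3 + 11*y^2 + 20*y + 204

Identify coefficients: p = -11, q = 4, r = -5.
Plug into h(y) = y^3 - p y^2 - 4 r y + (4 p r - q^2):
  h(y) = y^3 - (-11) y^2 - 4*(-5) y + (4*(-11)*(-5) - (4)^2)
       = y^3 + (11) y^2 + (20) y + (204).
Simplifying: h(y) = y^3 + 11*y^2 + 20*y + 204.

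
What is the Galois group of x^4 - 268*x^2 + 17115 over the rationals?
Gal(K/Q) = V_4 (Klein four-group, Z/2Z × Z/2Z)

f factors as (x^2 - 163)(x^2 - 105), so the splitting field is K = Q(sqrt(163), sqrt(105)). The elements 163, 105, 17115 are all non-squares in Q, so sqrt(163) and sqrt(105) generate independent quadratic extensions. Thus [K:Q] = 4 and Gal(K/Q) is generated by the two order-2 automorphisms sqrt(163) ↦ -sqrt(163) and sqrt(105) ↦ -sqrt(105), giving V_4.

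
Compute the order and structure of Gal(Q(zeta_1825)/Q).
|Gal(Q(zeta_1825)/Q)| = phi(1825) = 1440; group ≅ (Z/1825Z)^* ≅ Z/20Z × Z/72Z

The n-th cyclotomic polynomial Φ_1825(x) is the minimal polynomial of zeta_1825 over Q and has degree phi(1825) = 1440. So Q(zeta_1825) is a degree-1440 Galois extension with Galois group (Z/1825Z)^*. By CRT, (Z/1825Z)^* ≅ (Z/25Z)^* × (Z/73Z)^*. Each prime-power unit group is (Z/25Z)^* ≅ Z/20Z; (Z/73Z)^* ≅ Z/72Z. Hence Gal(Q(zeta_1825)/Q) ≅ Z/20Z × Z/72Z.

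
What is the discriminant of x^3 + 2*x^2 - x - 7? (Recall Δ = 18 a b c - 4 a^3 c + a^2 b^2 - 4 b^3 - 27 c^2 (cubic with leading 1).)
Δ = -839

For x^3 + a x^2 + b x + c the discriminant is Δ = 18 a b c - 4 a^3 c + a^2 b^2 - 4 b^3 - 27 c^2.
Plug a = 2, b = -1, c = -7:
  18*(2)*(-1)*(-7) - 4*(2)^3*(-7) + (2)^2*(-1)^2 - 4*(-1)^3 - 27*(-7)^2
  = 252 + (224) + 4 + (4) + (-1323)
  = -839.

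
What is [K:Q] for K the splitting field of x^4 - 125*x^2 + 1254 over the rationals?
[K:Q] = 4

f factors as (x^2 - 114)(x^2 - 11); the splitting field is K = Q(sqrt(114), sqrt(11)). Since 114, 11, and 1254 are all non-squares in Q, the three subfields Q(sqrt(114)), Q(sqrt(11)), Q(sqrt(1254)) are distinct degree-2 extensions, so [K:Q] = 4 (Klein four Galois group).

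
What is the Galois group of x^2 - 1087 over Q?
Gal(K/Q) = Z/2Z (cyclic of order 2)

x^2 - 1087 is irreducible over Q since 1087 is not a rational square. The splitting field Q(sqrt(1087)) has degree 2 over Q, and its unique nontrivial automorphism is sqrt(1087) ↦ -sqrt(1087). Hence Gal(Q(sqrt(1087))/Q) = Z/2Z.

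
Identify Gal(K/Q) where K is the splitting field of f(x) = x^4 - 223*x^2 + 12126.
Gal(K/Q) = V_4 (Klein four-group, Z/2Z × Z/2Z)

f factors as (x^2 - 94)(x^2 - 129), so the splitting field is K = Q(sqrt(94), sqrt(129)). The elements 94, 129, 12126 are all non-squares in Q, so sqrt(94) and sqrt(129) generate independent quadratic extensions. Thus [K:Q] = 4 and Gal(K/Q) is generated by the two order-2 automorphisms sqrt(94) ↦ -sqrt(94) and sqrt(129) ↦ -sqrt(129), giving V_4.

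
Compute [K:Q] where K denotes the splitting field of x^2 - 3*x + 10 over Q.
[K:Q] = 2

The discriminant of x^2 + (-3)*x + (10) is b^2 - 4c = 9 - (40) = -31. Since -31 is not a perfect square in Q, the polynomial is irreducible over Q. Its two roots generate a degree-2 extension, so [K:Q] = 2.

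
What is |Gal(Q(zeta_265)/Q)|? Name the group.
|Gal(Q(zeta_265)/Q)| = phi(265) = 208; group ≅ (Z/265Z)^* ≅ Z/4Z × Z/52Z

The n-th cyclotomic polynomial Φ_265(x) is the minimal polynomial of zeta_265 over Q and has degree phi(265) = 208. So Q(zeta_265) is a degree-208 Galois extension with Galois group (Z/265Z)^*. By CRT, (Z/265Z)^* ≅ (Z/5Z)^* × (Z/53Z)^*. Each prime-power unit group is (Z/5Z)^* ≅ Z/4Z; (Z/53Z)^* ≅ Z/52Z. Hence Gal(Q(zeta_265)/Q) ≅ Z/4Z × Z/52Z.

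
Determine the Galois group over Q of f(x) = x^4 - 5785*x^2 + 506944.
Gal(K/Q) = Z/2Z (cyclic of order 2)

f factors as (x^2 - 89)(x^2 - 5696), so the splitting field is K = Q(sqrt(89), sqrt(5696)). The squarefree part of 89 is 89 and the squarefree part of 5696 is also 89, so sqrt(89) and sqrt(5696) are both rational multiples of sqrt(89). Hence Q(sqrt(89)) = Q(sqrt(5696)) = Q(sqrt(89)), and the splitting field collapses to a single degree-2 extension with Galois group Z/2Z.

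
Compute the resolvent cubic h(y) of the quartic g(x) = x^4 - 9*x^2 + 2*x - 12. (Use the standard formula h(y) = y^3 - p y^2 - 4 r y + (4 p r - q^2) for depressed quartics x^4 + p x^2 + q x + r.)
h(y) = y^3 + 9*y^2 + 48*y + 428

Identify coefficients: p = -9, q = 2, r = -12.
Plug into h(y) = y^3 - p y^2 - 4 r y + (4 p r - q^2):
  h(y) = y^3 - (-9) y^2 - 4*(-12) y + (4*(-9)*(-12) - (2)^2)
       = y^3 + (9) y^2 + (48) y + (428).
Simplifying: h(y) = y^3 + 9*y^2 + 48*y + 428.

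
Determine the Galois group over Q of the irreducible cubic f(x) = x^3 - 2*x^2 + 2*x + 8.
Gal(K/Q) = S_3 (symmetric group of order 6)

Compute the discriminant of x^3 + (-2)*x^2 + (2)*x + (8): Δ = -2064. Since Δ is not a rational square, the Galois group is not contained in A_3; it must be the full S_3 (irreducibility of the cubic rules out anything smaller).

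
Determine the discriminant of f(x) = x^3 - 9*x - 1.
Δ = 2889

For a depressed cubic x^3 + p x + q the discriminant is Δ = -4 p^3 - 27 q^2 = -4*(-9)^3 - 27*(-1)^2 = 2916 - 27 = 2889.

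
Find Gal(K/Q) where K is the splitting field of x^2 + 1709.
Gal(K/Q) = Z/2Z (cyclic of order 2)

x^2 + 1709 is irreducible over Q since -1709 is not a rational square. The splitting field Q(sqrt(-1709)) has degree 2 over Q, and its unique nontrivial automorphism is sqrt(-1709) ↦ -sqrt(-1709). Hence Gal(Q(sqrt(-1709))/Q) = Z/2Z.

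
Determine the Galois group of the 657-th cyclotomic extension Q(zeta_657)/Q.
|Gal(Q(zeta_657)/Q)| = phi(657) = 432; group ≅ (Z/657Z)^* ≅ Z/6Z × Z/72Z

The n-th cyclotomic polynomial Φ_657(x) is the minimal polynomial of zeta_657 over Q and has degree phi(657) = 432. So Q(zeta_657) is a degree-432 Galois extension with Galois group (Z/657Z)^*. By CRT, (Z/657Z)^* ≅ (Z/9Z)^* × (Z/73Z)^*. Each prime-power unit group is (Z/9Z)^* ≅ Z/6Z; (Z/73Z)^* ≅ Z/72Z. Hence Gal(Q(zeta_657)/Q) ≅ Z/6Z × Z/72Z.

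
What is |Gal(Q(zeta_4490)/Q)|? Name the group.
|Gal(Q(zeta_4490)/Q)| = phi(4490) = 1792; group ≅ (Z/4490Z)^* ≅ Z/4Z × Z/448Z

The n-th cyclotomic polynomial Φ_4490(x) is the minimal polynomial of zeta_4490 over Q and has degree phi(4490) = 1792. So Q(zeta_4490) is a degree-1792 Galois extension with Galois group (Z/4490Z)^*. By CRT, (Z/4490Z)^* ≅ (Z/2Z)^* × (Z/5Z)^* × (Z/449Z)^*. Each prime-power unit group is (Z/2Z)^* ≅ trivial group (order 1); (Z/5Z)^* ≅ Z/4Z; (Z/449Z)^* ≅ Z/448Z. Hence Gal(Q(zeta_4490)/Q) ≅ Z/4Z × Z/448Z.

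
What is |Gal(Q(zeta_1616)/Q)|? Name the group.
|Gal(Q(zeta_1616)/Q)| = phi(1616) = 800; group ≅ (Z/1616Z)^* ≅ Z/2Z × Z/4Z × Z/100Z

The n-th cyclotomic polynomial Φ_1616(x) is the minimal polynomial of zeta_1616 over Q and has degree phi(1616) = 800. So Q(zeta_1616) is a degree-800 Galois extension with Galois group (Z/1616Z)^*. By CRT, (Z/1616Z)^* ≅ (Z/16Z)^* × (Z/101Z)^*. Each prime-power unit group is (Z/16Z)^* ≅ Z/2Z × Z/4Z; (Z/101Z)^* ≅ Z/100Z. Hence Gal(Q(zeta_1616)/Q) ≅ Z/2Z × Z/4Z × Z/100Z.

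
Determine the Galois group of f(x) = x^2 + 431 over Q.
Gal(K/Q) = Z/2Z (cyclic of order 2)

x^2 + 431 is irreducible over Q since -431 is not a rational square. The splitting field Q(sqrt(-431)) has degree 2 over Q, and its unique nontrivial automorphism is sqrt(-431) ↦ -sqrt(-431). Hence Gal(Q(sqrt(-431))/Q) = Z/2Z.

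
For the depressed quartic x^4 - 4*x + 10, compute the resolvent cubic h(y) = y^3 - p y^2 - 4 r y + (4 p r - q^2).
h(y) = y^3 - 40*y - 16

Identify coefficients: p = 0, q = -4, r = 10.
Plug into h(y) = y^3 - p y^2 - 4 r y + (4 p r - q^2):
  h(y) = y^3 - (0) y^2 - 4*(10) y + (4*(0)*(10) - (-4)^2)
       = y^3 + (0) y^2 + (-40) y + (-16).
Simplifying: h(y) = y^3 - 40*y - 16.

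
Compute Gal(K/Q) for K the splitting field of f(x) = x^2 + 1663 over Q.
Gal(K/Q) = Z/2Z (cyclic of order 2)

x^2 + 1663 is irreducible over Q since -1663 is not a rational square. The splitting field Q(sqrt(-1663)) has degree 2 over Q, and its unique nontrivial automorphism is sqrt(-1663) ↦ -sqrt(-1663). Hence Gal(Q(sqrt(-1663))/Q) = Z/2Z.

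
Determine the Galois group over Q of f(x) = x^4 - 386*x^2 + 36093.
Gal(K/Q) = V_4 (Klein four-group, Z/2Z × Z/2Z)

f factors as (x^2 - 159)(x^2 - 227), so the splitting field is K = Q(sqrt(159), sqrt(227)). The elements 159, 227, 36093 are all non-squares in Q, so sqrt(159) and sqrt(227) generate independent quadratic extensions. Thus [K:Q] = 4 and Gal(K/Q) is generated by the two order-2 automorphisms sqrt(159) ↦ -sqrt(159) and sqrt(227) ↦ -sqrt(227), giving V_4.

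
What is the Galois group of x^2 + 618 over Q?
Gal(K/Q) = Z/2Z (cyclic of order 2)

x^2 + 618 is irreducible over Q since -618 is not a rational square. The splitting field Q(sqrt(-618)) has degree 2 over Q, and its unique nontrivial automorphism is sqrt(-618) ↦ -sqrt(-618). Hence Gal(Q(sqrt(-618))/Q) = Z/2Z.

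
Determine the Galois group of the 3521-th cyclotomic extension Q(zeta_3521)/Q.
|Gal(Q(zeta_3521)/Q)| = phi(3521) = 3012; group ≅ (Z/3521Z)^* ≅ Z/6Z × Z/502Z

The n-th cyclotomic polynomial Φ_3521(x) is the minimal polynomial of zeta_3521 over Q and has degree phi(3521) = 3012. So Q(zeta_3521) is a degree-3012 Galois extension with Galois group (Z/3521Z)^*. By CRT, (Z/3521Z)^* ≅ (Z/7Z)^* × (Z/503Z)^*. Each prime-power unit group is (Z/7Z)^* ≅ Z/6Z; (Z/503Z)^* ≅ Z/502Z. Hence Gal(Q(zeta_3521)/Q) ≅ Z/6Z × Z/502Z.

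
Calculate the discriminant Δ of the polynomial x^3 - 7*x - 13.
Δ = -3191

For a depressed cubic x^3 + p x + q the discriminant is Δ = -4 p^3 - 27 q^2 = -4*(-7)^3 - 27*(-13)^2 = 1372 - 4563 = -3191.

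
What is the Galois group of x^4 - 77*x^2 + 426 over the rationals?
Gal(K/Q) = V_4 (Klein four-group, Z/2Z × Z/2Z)

f factors as (x^2 - 71)(x^2 - 6), so the splitting field is K = Q(sqrt(71), sqrt(6)). The elements 71, 6, 426 are all non-squares in Q, so sqrt(71) and sqrt(6) generate independent quadratic extensions. Thus [K:Q] = 4 and Gal(K/Q) is generated by the two order-2 automorphisms sqrt(71) ↦ -sqrt(71) and sqrt(6) ↦ -sqrt(6), giving V_4.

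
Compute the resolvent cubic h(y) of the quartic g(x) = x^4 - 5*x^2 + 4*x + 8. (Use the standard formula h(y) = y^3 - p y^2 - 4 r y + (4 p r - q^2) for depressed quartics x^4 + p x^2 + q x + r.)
h(y) = y^3 + 5*y^2 - 32*y - 176

Identify coefficients: p = -5, q = 4, r = 8.
Plug into h(y) = y^3 - p y^2 - 4 r y + (4 p r - q^2):
  h(y) = y^3 - (-5) y^2 - 4*(8) y + (4*(-5)*(8) - (4)^2)
       = y^3 + (5) y^2 + (-32) y + (-176).
Simplifying: h(y) = y^3 + 5*y^2 - 32*y - 176.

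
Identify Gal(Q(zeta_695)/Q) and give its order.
|Gal(Q(zeta_695)/Q)| = phi(695) = 552; group ≅ (Z/695Z)^* ≅ Z/4Z × Z/138Z

The n-th cyclotomic polynomial Φ_695(x) is the minimal polynomial of zeta_695 over Q and has degree phi(695) = 552. So Q(zeta_695) is a degree-552 Galois extension with Galois group (Z/695Z)^*. By CRT, (Z/695Z)^* ≅ (Z/5Z)^* × (Z/139Z)^*. Each prime-power unit group is (Z/5Z)^* ≅ Z/4Z; (Z/139Z)^* ≅ Z/138Z. Hence Gal(Q(zeta_695)/Q) ≅ Z/4Z × Z/138Z.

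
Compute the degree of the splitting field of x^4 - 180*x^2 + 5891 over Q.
[K:Q] = 4

f factors as (x^2 - 137)(x^2 - 43); the splitting field is K = Q(sqrt(137), sqrt(43)). Since 137, 43, and 5891 are all non-squares in Q, the three subfields Q(sqrt(137)), Q(sqrt(43)), Q(sqrt(5891)) are distinct degree-2 extensions, so [K:Q] = 4 (Klein four Galois group).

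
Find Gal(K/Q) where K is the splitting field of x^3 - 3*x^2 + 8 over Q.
Gal(K/Q) = S_3 (symmetric group of order 6)

Compute the discriminant of x^3 + (-3)*x^2 + (0)*x + (8): Δ = -864. Since Δ is not a rational square, the Galois group is not contained in A_3; it must be the full S_3 (irreducibility of the cubic rules out anything smaller).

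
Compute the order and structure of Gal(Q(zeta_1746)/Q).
|Gal(Q(zeta_1746)/Q)| = phi(1746) = 576; group ≅ (Z/1746Z)^* ≅ Z/6Z × Z/96Z

The n-th cyclotomic polynomial Φ_1746(x) is the minimal polynomial of zeta_1746 over Q and has degree phi(1746) = 576. So Q(zeta_1746) is a degree-576 Galois extension with Galois group (Z/1746Z)^*. By CRT, (Z/1746Z)^* ≅ (Z/2Z)^* × (Z/9Z)^* × (Z/97Z)^*. Each prime-power unit group is (Z/2Z)^* ≅ trivial group (order 1); (Z/9Z)^* ≅ Z/6Z; (Z/97Z)^* ≅ Z/96Z. Hence Gal(Q(zeta_1746)/Q) ≅ Z/6Z × Z/96Z.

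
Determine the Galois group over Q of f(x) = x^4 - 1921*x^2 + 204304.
Gal(K/Q) = Z/2Z (cyclic of order 2)

f factors as (x^2 - 113)(x^2 - 1808), so the splitting field is K = Q(sqrt(113), sqrt(1808)). The squarefree part of 113 is 113 and the squarefree part of 1808 is also 113, so sqrt(113) and sqrt(1808) are both rational multiples of sqrt(113). Hence Q(sqrt(113)) = Q(sqrt(1808)) = Q(sqrt(113)), and the splitting field collapses to a single degree-2 extension with Galois group Z/2Z.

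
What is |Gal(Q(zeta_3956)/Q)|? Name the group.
|Gal(Q(zeta_3956)/Q)| = phi(3956) = 1848; group ≅ (Z/3956Z)^* ≅ Z/2Z × Z/22Z × Z/42Z

The n-th cyclotomic polynomial Φ_3956(x) is the minimal polynomial of zeta_3956 over Q and has degree phi(3956) = 1848. So Q(zeta_3956) is a degree-1848 Galois extension with Galois group (Z/3956Z)^*. By CRT, (Z/3956Z)^* ≅ (Z/4Z)^* × (Z/23Z)^* × (Z/43Z)^*. Each prime-power unit group is (Z/4Z)^* ≅ Z/2Z; (Z/23Z)^* ≅ Z/22Z; (Z/43Z)^* ≅ Z/42Z. Hence Gal(Q(zeta_3956)/Q) ≅ Z/2Z × Z/22Z × Z/42Z.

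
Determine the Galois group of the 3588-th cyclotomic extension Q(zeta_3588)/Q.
|Gal(Q(zeta_3588)/Q)| = phi(3588) = 1056; group ≅ (Z/3588Z)^* ≅ Z/2Z × Z/2Z × Z/12Z × Z/22Z

The n-th cyclotomic polynomial Φ_3588(x) is the minimal polynomial of zeta_3588 over Q and has degree phi(3588) = 1056. So Q(zeta_3588) is a degree-1056 Galois extension with Galois group (Z/3588Z)^*. By CRT, (Z/3588Z)^* ≅ (Z/4Z)^* × (Z/3Z)^* × (Z/13Z)^* × (Z/23Z)^*. Each prime-power unit group is (Z/4Z)^* ≅ Z/2Z; (Z/3Z)^* ≅ Z/2Z; (Z/13Z)^* ≅ Z/12Z; (Z/23Z)^* ≅ Z/22Z. Hence Gal(Q(zeta_3588)/Q) ≅ Z/2Z × Z/2Z × Z/12Z × Z/22Z.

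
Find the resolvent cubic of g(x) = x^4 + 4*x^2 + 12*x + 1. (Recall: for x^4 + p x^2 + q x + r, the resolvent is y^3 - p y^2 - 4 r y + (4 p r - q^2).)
h(y) = y^3 - 4*y^2 - 4*y - 128

Identify coefficients: p = 4, q = 12, r = 1.
Plug into h(y) = y^3 - p y^2 - 4 r y + (4 p r - q^2):
  h(y) = y^3 - (4) y^2 - 4*(1) y + (4*(4)*(1) - (12)^2)
       = y^3 + (-4) y^2 + (-4) y + (-128).
Simplifying: h(y) = y^3 - 4*y^2 - 4*y - 128.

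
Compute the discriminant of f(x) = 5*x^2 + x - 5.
Δ = 101

For a quadratic a x^2 + b x + c the discriminant is Δ = b^2 - 4ac = (1)^2 - 4*(5)*(-5) = 1 - (-100) = 101.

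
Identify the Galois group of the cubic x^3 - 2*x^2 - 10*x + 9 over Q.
Gal(K/Q) = S_3 (symmetric group of order 6)

Compute the discriminant of x^3 + (-2)*x^2 + (-10)*x + (9): Δ = 5741. Since Δ is not a rational square, the Galois group is not contained in A_3; it must be the full S_3 (irreducibility of the cubic rules out anything smaller).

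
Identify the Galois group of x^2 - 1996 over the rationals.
Gal(K/Q) = Z/2Z (cyclic of order 2)

x^2 - 1996 is irreducible over Q since 1996 is not a rational square. The splitting field Q(sqrt(1996)) has degree 2 over Q, and its unique nontrivial automorphism is sqrt(1996) ↦ -sqrt(1996). Hence Gal(Q(sqrt(1996))/Q) = Z/2Z.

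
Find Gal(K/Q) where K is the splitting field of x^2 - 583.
Gal(K/Q) = Z/2Z (cyclic of order 2)

x^2 - 583 is irreducible over Q since 583 is not a rational square. The splitting field Q(sqrt(583)) has degree 2 over Q, and its unique nontrivial automorphism is sqrt(583) ↦ -sqrt(583). Hence Gal(Q(sqrt(583))/Q) = Z/2Z.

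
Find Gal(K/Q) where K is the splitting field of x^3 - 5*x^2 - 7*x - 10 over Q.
Gal(K/Q) = S_3 (symmetric group of order 6)

Compute the discriminant of x^3 + (-5)*x^2 + (-7)*x + (-10): Δ = -11403. Since Δ is not a rational square, the Galois group is not contained in A_3; it must be the full S_3 (irreducibility of the cubic rules out anything smaller).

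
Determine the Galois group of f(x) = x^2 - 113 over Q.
Gal(K/Q) = Z/2Z (cyclic of order 2)

x^2 - 113 is irreducible over Q since 113 is not a rational square. The splitting field Q(sqrt(113)) has degree 2 over Q, and its unique nontrivial automorphism is sqrt(113) ↦ -sqrt(113). Hence Gal(Q(sqrt(113))/Q) = Z/2Z.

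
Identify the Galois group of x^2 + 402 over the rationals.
Gal(K/Q) = Z/2Z (cyclic of order 2)

x^2 + 402 is irreducible over Q since -402 is not a rational square. The splitting field Q(sqrt(-402)) has degree 2 over Q, and its unique nontrivial automorphism is sqrt(-402) ↦ -sqrt(-402). Hence Gal(Q(sqrt(-402))/Q) = Z/2Z.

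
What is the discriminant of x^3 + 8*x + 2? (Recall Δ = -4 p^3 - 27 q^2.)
Δ = -2156

For a depressed cubic x^3 + p x + q the discriminant is Δ = -4 p^3 - 27 q^2 = -4*(8)^3 - 27*(2)^2 = -2048 - 108 = -2156.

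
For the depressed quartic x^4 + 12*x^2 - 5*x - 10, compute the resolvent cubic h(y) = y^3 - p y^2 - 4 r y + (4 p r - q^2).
h(y) = y^3 - 12*y^2 + 40*y - 505

Identify coefficients: p = 12, q = -5, r = -10.
Plug into h(y) = y^3 - p y^2 - 4 r y + (4 p r - q^2):
  h(y) = y^3 - (12) y^2 - 4*(-10) y + (4*(12)*(-10) - (-5)^2)
       = y^3 + (-12) y^2 + (40) y + (-505).
Simplifying: h(y) = y^3 - 12*y^2 + 40*y - 505.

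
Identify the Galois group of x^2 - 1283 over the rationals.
Gal(K/Q) = Z/2Z (cyclic of order 2)

x^2 - 1283 is irreducible over Q since 1283 is not a rational square. The splitting field Q(sqrt(1283)) has degree 2 over Q, and its unique nontrivial automorphism is sqrt(1283) ↦ -sqrt(1283). Hence Gal(Q(sqrt(1283))/Q) = Z/2Z.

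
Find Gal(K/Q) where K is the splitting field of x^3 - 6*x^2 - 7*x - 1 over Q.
Gal(K/Q) = S_3 (symmetric group of order 6)

Compute the discriminant of x^3 + (-6)*x^2 + (-7)*x + (-1): Δ = 1489. Since Δ is not a rational square, the Galois group is not contained in A_3; it must be the full S_3 (irreducibility of the cubic rules out anything smaller).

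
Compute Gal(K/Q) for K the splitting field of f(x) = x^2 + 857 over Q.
Gal(K/Q) = Z/2Z (cyclic of order 2)

x^2 + 857 is irreducible over Q since -857 is not a rational square. The splitting field Q(sqrt(-857)) has degree 2 over Q, and its unique nontrivial automorphism is sqrt(-857) ↦ -sqrt(-857). Hence Gal(Q(sqrt(-857))/Q) = Z/2Z.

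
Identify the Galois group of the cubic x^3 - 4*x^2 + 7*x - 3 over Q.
Gal(K/Q) = S_3 (symmetric group of order 6)

Compute the discriminant of x^3 + (-4)*x^2 + (7)*x + (-3): Δ = -87. Since Δ is not a rational square, the Galois group is not contained in A_3; it must be the full S_3 (irreducibility of the cubic rules out anything smaller).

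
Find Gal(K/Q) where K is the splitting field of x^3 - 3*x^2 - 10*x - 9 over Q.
Gal(K/Q) = S_3 (symmetric group of order 6)

Compute the discriminant of x^3 + (-3)*x^2 + (-10)*x + (-9): Δ = -3119. Since Δ is not a rational square, the Galois group is not contained in A_3; it must be the full S_3 (irreducibility of the cubic rules out anything smaller).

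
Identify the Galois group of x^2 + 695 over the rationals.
Gal(K/Q) = Z/2Z (cyclic of order 2)

x^2 + 695 is irreducible over Q since -695 is not a rational square. The splitting field Q(sqrt(-695)) has degree 2 over Q, and its unique nontrivial automorphism is sqrt(-695) ↦ -sqrt(-695). Hence Gal(Q(sqrt(-695))/Q) = Z/2Z.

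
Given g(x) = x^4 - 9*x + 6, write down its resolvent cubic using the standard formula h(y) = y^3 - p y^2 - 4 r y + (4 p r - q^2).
h(y) = y^3 - 24*y - 81

Identify coefficients: p = 0, q = -9, r = 6.
Plug into h(y) = y^3 - p y^2 - 4 r y + (4 p r - q^2):
  h(y) = y^3 - (0) y^2 - 4*(6) y + (4*(0)*(6) - (-9)^2)
       = y^3 + (0) y^2 + (-24) y + (-81).
Simplifying: h(y) = y^3 - 24*y - 81.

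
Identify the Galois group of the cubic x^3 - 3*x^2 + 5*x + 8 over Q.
Gal(K/Q) = S_3 (symmetric group of order 6)

Compute the discriminant of x^3 + (-3)*x^2 + (5)*x + (8): Δ = -3299. Since Δ is not a rational square, the Galois group is not contained in A_3; it must be the full S_3 (irreducibility of the cubic rules out anything smaller).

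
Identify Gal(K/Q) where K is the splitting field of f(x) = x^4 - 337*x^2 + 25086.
Gal(K/Q) = V_4 (Klein four-group, Z/2Z × Z/2Z)

f factors as (x^2 - 226)(x^2 - 111), so the splitting field is K = Q(sqrt(226), sqrt(111)). The elements 226, 111, 25086 are all non-squares in Q, so sqrt(226) and sqrt(111) generate independent quadratic extensions. Thus [K:Q] = 4 and Gal(K/Q) is generated by the two order-2 automorphisms sqrt(226) ↦ -sqrt(226) and sqrt(111) ↦ -sqrt(111), giving V_4.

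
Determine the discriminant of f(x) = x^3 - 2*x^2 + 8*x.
Δ = -1792

For x^3 + a x^2 + b x + c the discriminant is Δ = 18 a b c - 4 a^3 c + a^2 b^2 - 4 b^3 - 27 c^2.
Plug a = -2, b = 8, c = 0:
  18*(-2)*(8)*(0) - 4*(-2)^3*(0) + (-2)^2*(8)^2 - 4*(8)^3 - 27*(0)^2
  = 0 + (0) + 256 + (-2048) + (0)
  = -1792.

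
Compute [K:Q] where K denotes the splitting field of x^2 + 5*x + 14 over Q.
[K:Q] = 2

The discriminant of x^2 + (5)*x + (14) is b^2 - 4c = 25 - (56) = -31. Since -31 is not a perfect square in Q, the polynomial is irreducible over Q. Its two roots generate a degree-2 extension, so [K:Q] = 2.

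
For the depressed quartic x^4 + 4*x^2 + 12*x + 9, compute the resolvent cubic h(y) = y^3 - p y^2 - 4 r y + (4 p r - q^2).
h(y) = y^3 - 4*y^2 - 36*y

Identify coefficients: p = 4, q = 12, r = 9.
Plug into h(y) = y^3 - p y^2 - 4 r y + (4 p r - q^2):
  h(y) = y^3 - (4) y^2 - 4*(9) y + (4*(4)*(9) - (12)^2)
       = y^3 + (-4) y^2 + (-36) y + (0).
Simplifying: h(y) = y^3 - 4*y^2 - 36*y.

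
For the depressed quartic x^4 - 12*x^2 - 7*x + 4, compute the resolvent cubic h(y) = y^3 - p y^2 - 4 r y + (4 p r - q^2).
h(y) = y^3 + 12*y^2 - 16*y - 241

Identify coefficients: p = -12, q = -7, r = 4.
Plug into h(y) = y^3 - p y^2 - 4 r y + (4 p r - q^2):
  h(y) = y^3 - (-12) y^2 - 4*(4) y + (4*(-12)*(4) - (-7)^2)
       = y^3 + (12) y^2 + (-16) y + (-241).
Simplifying: h(y) = y^3 + 12*y^2 - 16*y - 241.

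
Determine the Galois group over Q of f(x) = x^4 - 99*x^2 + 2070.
Gal(K/Q) = V_4 (Klein four-group, Z/2Z × Z/2Z)

f factors as (x^2 - 69)(x^2 - 30), so the splitting field is K = Q(sqrt(69), sqrt(30)). The elements 69, 30, 2070 are all non-squares in Q, so sqrt(69) and sqrt(30) generate independent quadratic extensions. Thus [K:Q] = 4 and Gal(K/Q) is generated by the two order-2 automorphisms sqrt(69) ↦ -sqrt(69) and sqrt(30) ↦ -sqrt(30), giving V_4.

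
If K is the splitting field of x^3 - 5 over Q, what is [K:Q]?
[K:Q] = 6

x^3 - 5 has one real root r = 5^(1/3) and two complex roots r*zeta_3, r*zeta_3^2 where zeta_3 = e^(2*pi*i/3). The splitting field is Q(r, zeta_3). [Q(r):Q] = 3 and [Q(zeta_3):Q] = 2 with gcd = 1, so [Q(r, zeta_3):Q] = 3 * 2 = 6.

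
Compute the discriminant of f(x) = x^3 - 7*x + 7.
Δ = 49

For a depressed cubic x^3 + p x + q the discriminant is Δ = -4 p^3 - 27 q^2 = -4*(-7)^3 - 27*(7)^2 = 1372 - 1323 = 49.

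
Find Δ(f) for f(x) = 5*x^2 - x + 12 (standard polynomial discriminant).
Δ = -239

For a quadratic a x^2 + b x + c the discriminant is Δ = b^2 - 4ac = (-1)^2 - 4*(5)*(12) = 1 - (240) = -239.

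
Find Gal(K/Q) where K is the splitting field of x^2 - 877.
Gal(K/Q) = Z/2Z (cyclic of order 2)

x^2 - 877 is irreducible over Q since 877 is not a rational square. The splitting field Q(sqrt(877)) has degree 2 over Q, and its unique nontrivial automorphism is sqrt(877) ↦ -sqrt(877). Hence Gal(Q(sqrt(877))/Q) = Z/2Z.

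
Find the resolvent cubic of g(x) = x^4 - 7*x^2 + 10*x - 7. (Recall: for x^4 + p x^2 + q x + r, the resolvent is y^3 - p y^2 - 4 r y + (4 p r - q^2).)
h(y) = y^3 + 7*y^2 + 28*y + 96

Identify coefficients: p = -7, q = 10, r = -7.
Plug into h(y) = y^3 - p y^2 - 4 r y + (4 p r - q^2):
  h(y) = y^3 - (-7) y^2 - 4*(-7) y + (4*(-7)*(-7) - (10)^2)
       = y^3 + (7) y^2 + (28) y + (96).
Simplifying: h(y) = y^3 + 7*y^2 + 28*y + 96.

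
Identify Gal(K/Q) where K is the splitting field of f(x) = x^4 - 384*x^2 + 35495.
Gal(K/Q) = V_4 (Klein four-group, Z/2Z × Z/2Z)

f factors as (x^2 - 155)(x^2 - 229), so the splitting field is K = Q(sqrt(155), sqrt(229)). The elements 155, 229, 35495 are all non-squares in Q, so sqrt(155) and sqrt(229) generate independent quadratic extensions. Thus [K:Q] = 4 and Gal(K/Q) is generated by the two order-2 automorphisms sqrt(155) ↦ -sqrt(155) and sqrt(229) ↦ -sqrt(229), giving V_4.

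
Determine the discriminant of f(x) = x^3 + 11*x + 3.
Δ = -5567

For a depressed cubic x^3 + p x + q the discriminant is Δ = -4 p^3 - 27 q^2 = -4*(11)^3 - 27*(3)^2 = -5324 - 243 = -5567.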